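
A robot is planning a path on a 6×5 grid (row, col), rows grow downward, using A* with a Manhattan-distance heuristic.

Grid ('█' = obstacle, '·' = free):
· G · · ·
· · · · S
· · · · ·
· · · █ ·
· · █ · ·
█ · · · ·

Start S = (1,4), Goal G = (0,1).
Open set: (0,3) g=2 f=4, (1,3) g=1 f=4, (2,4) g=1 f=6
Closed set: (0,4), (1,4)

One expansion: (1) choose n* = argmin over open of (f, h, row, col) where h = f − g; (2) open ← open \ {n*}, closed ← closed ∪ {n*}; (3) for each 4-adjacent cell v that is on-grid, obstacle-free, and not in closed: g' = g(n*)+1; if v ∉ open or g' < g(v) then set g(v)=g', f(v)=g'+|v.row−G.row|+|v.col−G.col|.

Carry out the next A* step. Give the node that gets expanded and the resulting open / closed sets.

step 1: expand (0,3) (f=4, h=2) → closed; open now [(0,2) g=3 f=4, (1,3) g=1 f=4, (2,4) g=1 f=6]

expanded=(0,3); open=[(0,2) g=3 f=4, (1,3) g=1 f=4, (2,4) g=1 f=6]; closed=[(0,3), (0,4), (1,4)]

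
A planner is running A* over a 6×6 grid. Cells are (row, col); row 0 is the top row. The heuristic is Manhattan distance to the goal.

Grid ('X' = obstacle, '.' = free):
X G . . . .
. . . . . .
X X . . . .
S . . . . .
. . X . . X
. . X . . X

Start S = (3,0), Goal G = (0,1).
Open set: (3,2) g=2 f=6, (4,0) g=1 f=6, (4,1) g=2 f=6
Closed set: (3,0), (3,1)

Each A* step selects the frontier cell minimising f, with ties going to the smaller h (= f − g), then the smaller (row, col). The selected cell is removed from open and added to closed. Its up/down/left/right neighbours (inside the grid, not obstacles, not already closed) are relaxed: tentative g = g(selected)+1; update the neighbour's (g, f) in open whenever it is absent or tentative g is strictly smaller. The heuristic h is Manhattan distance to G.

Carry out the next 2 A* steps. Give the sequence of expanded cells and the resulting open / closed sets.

order=[(3,2) → (2,2)]; open=[(1,2) g=4 f=6, (2,3) g=4 f=8, (3,3) g=3 f=8, (4,0) g=1 f=6, (4,1) g=2 f=6]; closed=[(2,2), (3,0), (3,1), (3,2)]

step 1: expand (3,2) (f=6, h=4) → closed; open now [(2,2) g=3 f=6, (3,3) g=3 f=8, (4,0) g=1 f=6, (4,1) g=2 f=6]
step 2: expand (2,2) (f=6, h=3) → closed; open now [(1,2) g=4 f=6, (2,3) g=4 f=8, (3,3) g=3 f=8, (4,0) g=1 f=6, (4,1) g=2 f=6]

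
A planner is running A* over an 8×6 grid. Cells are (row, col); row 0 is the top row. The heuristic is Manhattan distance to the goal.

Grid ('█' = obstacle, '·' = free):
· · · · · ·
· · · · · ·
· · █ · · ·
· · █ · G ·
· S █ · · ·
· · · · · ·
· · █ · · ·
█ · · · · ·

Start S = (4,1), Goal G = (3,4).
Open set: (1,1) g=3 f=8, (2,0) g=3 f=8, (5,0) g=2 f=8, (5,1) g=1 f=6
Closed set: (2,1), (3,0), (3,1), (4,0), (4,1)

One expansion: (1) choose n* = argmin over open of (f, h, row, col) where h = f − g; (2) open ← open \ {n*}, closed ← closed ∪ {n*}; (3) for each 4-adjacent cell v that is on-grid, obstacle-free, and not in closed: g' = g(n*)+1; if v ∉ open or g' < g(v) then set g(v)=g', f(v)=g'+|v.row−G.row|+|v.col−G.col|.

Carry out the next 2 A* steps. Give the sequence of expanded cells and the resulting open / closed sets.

step 1: expand (5,1) (f=6, h=5) → closed; open now [(1,1) g=3 f=8, (2,0) g=3 f=8, (5,0) g=2 f=8, (5,2) g=2 f=6, (6,1) g=2 f=8]
step 2: expand (5,2) (f=6, h=4) → closed; open now [(1,1) g=3 f=8, (2,0) g=3 f=8, (5,0) g=2 f=8, (5,3) g=3 f=6, (6,1) g=2 f=8]

order=[(5,1) → (5,2)]; open=[(1,1) g=3 f=8, (2,0) g=3 f=8, (5,0) g=2 f=8, (5,3) g=3 f=6, (6,1) g=2 f=8]; closed=[(2,1), (3,0), (3,1), (4,0), (4,1), (5,1), (5,2)]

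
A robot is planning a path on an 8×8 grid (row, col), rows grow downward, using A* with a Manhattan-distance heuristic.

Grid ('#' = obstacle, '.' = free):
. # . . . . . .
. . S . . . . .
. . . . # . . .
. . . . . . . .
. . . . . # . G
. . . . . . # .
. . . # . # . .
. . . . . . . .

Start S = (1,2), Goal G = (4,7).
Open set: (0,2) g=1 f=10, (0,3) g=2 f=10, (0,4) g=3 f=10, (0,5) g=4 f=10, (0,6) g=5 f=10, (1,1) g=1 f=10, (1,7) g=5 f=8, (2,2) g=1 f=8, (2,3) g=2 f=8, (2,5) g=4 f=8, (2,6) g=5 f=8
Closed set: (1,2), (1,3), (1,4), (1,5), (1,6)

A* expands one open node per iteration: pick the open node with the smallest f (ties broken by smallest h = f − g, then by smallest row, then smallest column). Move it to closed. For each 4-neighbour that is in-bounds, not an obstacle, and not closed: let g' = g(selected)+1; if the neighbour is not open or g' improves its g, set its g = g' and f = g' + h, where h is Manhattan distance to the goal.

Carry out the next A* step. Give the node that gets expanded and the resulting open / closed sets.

step 1: expand (1,7) (f=8, h=3) → closed; open now [(0,2) g=1 f=10, (0,3) g=2 f=10, (0,4) g=3 f=10, (0,5) g=4 f=10, (0,6) g=5 f=10, (0,7) g=6 f=10, (1,1) g=1 f=10, (2,2) g=1 f=8, (2,3) g=2 f=8, (2,5) g=4 f=8, (2,6) g=5 f=8, (2,7) g=6 f=8]

expanded=(1,7); open=[(0,2) g=1 f=10, (0,3) g=2 f=10, (0,4) g=3 f=10, (0,5) g=4 f=10, (0,6) g=5 f=10, (0,7) g=6 f=10, (1,1) g=1 f=10, (2,2) g=1 f=8, (2,3) g=2 f=8, (2,5) g=4 f=8, (2,6) g=5 f=8, (2,7) g=6 f=8]; closed=[(1,2), (1,3), (1,4), (1,5), (1,6), (1,7)]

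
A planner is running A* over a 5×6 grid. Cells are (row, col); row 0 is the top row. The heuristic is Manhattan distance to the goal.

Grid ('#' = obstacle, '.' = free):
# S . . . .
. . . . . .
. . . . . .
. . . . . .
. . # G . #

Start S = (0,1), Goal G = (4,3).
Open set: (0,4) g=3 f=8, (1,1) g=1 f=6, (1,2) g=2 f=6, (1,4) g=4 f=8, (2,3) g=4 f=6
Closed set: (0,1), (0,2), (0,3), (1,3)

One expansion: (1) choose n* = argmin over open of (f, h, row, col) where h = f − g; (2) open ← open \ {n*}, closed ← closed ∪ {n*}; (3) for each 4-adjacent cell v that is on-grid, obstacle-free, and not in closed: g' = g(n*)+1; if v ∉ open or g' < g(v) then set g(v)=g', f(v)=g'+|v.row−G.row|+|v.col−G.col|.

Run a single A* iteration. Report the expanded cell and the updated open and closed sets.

expanded=(2,3); open=[(0,4) g=3 f=8, (1,1) g=1 f=6, (1,2) g=2 f=6, (1,4) g=4 f=8, (2,2) g=5 f=8, (2,4) g=5 f=8, (3,3) g=5 f=6]; closed=[(0,1), (0,2), (0,3), (1,3), (2,3)]

step 1: expand (2,3) (f=6, h=2) → closed; open now [(0,4) g=3 f=8, (1,1) g=1 f=6, (1,2) g=2 f=6, (1,4) g=4 f=8, (2,2) g=5 f=8, (2,4) g=5 f=8, (3,3) g=5 f=6]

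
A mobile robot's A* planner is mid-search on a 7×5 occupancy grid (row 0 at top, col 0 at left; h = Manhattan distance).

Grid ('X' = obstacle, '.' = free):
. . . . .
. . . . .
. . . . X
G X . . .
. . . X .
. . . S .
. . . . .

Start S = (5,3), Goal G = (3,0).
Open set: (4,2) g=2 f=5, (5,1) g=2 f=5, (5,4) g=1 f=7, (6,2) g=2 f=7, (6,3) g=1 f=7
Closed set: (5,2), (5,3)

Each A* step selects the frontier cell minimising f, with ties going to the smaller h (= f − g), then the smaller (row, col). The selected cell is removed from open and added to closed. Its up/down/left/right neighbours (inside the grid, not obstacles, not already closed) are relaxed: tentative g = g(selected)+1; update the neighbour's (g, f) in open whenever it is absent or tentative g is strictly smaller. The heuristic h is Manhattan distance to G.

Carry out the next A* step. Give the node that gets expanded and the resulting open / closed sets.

step 1: expand (4,2) (f=5, h=3) → closed; open now [(3,2) g=3 f=5, (4,1) g=3 f=5, (5,1) g=2 f=5, (5,4) g=1 f=7, (6,2) g=2 f=7, (6,3) g=1 f=7]

expanded=(4,2); open=[(3,2) g=3 f=5, (4,1) g=3 f=5, (5,1) g=2 f=5, (5,4) g=1 f=7, (6,2) g=2 f=7, (6,3) g=1 f=7]; closed=[(4,2), (5,2), (5,3)]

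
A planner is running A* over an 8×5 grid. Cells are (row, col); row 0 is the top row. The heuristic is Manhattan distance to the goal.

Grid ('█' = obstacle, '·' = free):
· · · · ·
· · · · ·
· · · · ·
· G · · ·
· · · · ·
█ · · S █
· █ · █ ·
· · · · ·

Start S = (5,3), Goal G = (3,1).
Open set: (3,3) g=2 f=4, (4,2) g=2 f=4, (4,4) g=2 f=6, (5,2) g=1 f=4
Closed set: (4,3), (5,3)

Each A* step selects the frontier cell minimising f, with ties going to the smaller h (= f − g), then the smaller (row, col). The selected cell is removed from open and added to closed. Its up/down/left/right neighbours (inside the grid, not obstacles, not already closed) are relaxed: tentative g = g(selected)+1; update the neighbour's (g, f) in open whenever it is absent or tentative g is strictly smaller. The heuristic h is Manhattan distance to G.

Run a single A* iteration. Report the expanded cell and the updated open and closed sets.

step 1: expand (3,3) (f=4, h=2) → closed; open now [(2,3) g=3 f=6, (3,2) g=3 f=4, (3,4) g=3 f=6, (4,2) g=2 f=4, (4,4) g=2 f=6, (5,2) g=1 f=4]

expanded=(3,3); open=[(2,3) g=3 f=6, (3,2) g=3 f=4, (3,4) g=3 f=6, (4,2) g=2 f=4, (4,4) g=2 f=6, (5,2) g=1 f=4]; closed=[(3,3), (4,3), (5,3)]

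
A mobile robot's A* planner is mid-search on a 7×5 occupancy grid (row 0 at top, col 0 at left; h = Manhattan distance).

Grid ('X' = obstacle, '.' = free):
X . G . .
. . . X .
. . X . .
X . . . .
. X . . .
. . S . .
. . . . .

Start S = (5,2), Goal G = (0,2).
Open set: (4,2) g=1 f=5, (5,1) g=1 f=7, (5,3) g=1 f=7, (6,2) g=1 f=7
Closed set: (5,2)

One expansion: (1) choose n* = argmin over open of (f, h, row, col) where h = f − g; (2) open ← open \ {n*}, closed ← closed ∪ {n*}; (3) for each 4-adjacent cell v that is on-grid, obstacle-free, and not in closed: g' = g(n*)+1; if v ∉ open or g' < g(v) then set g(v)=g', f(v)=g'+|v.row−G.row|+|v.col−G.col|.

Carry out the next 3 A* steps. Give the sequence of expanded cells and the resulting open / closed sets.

step 1: expand (4,2) (f=5, h=4) → closed; open now [(3,2) g=2 f=5, (4,3) g=2 f=7, (5,1) g=1 f=7, (5,3) g=1 f=7, (6,2) g=1 f=7]
step 2: expand (3,2) (f=5, h=3) → closed; open now [(3,1) g=3 f=7, (3,3) g=3 f=7, (4,3) g=2 f=7, (5,1) g=1 f=7, (5,3) g=1 f=7, (6,2) g=1 f=7]
step 3: expand (3,1) (f=7, h=4) → closed; open now [(2,1) g=4 f=7, (3,3) g=3 f=7, (4,3) g=2 f=7, (5,1) g=1 f=7, (5,3) g=1 f=7, (6,2) g=1 f=7]

order=[(4,2) → (3,2) → (3,1)]; open=[(2,1) g=4 f=7, (3,3) g=3 f=7, (4,3) g=2 f=7, (5,1) g=1 f=7, (5,3) g=1 f=7, (6,2) g=1 f=7]; closed=[(3,1), (3,2), (4,2), (5,2)]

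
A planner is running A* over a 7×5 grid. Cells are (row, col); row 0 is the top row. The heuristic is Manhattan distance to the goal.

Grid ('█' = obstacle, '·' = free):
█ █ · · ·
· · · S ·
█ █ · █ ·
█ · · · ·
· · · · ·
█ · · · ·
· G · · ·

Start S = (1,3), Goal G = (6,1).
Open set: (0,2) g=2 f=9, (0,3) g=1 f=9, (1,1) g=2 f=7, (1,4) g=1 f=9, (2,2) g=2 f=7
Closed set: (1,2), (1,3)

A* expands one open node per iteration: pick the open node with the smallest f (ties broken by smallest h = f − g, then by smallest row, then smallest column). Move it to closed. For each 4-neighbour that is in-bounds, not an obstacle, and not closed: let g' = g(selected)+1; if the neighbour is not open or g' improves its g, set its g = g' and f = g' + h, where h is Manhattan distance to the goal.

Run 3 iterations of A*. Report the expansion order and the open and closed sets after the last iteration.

order=[(1,1) → (2,2) → (3,2)]; open=[(0,2) g=2 f=9, (0,3) g=1 f=9, (1,0) g=3 f=9, (1,4) g=1 f=9, (3,1) g=4 f=7, (3,3) g=4 f=9, (4,2) g=4 f=7]; closed=[(1,1), (1,2), (1,3), (2,2), (3,2)]

step 1: expand (1,1) (f=7, h=5) → closed; open now [(0,2) g=2 f=9, (0,3) g=1 f=9, (1,0) g=3 f=9, (1,4) g=1 f=9, (2,2) g=2 f=7]
step 2: expand (2,2) (f=7, h=5) → closed; open now [(0,2) g=2 f=9, (0,3) g=1 f=9, (1,0) g=3 f=9, (1,4) g=1 f=9, (3,2) g=3 f=7]
step 3: expand (3,2) (f=7, h=4) → closed; open now [(0,2) g=2 f=9, (0,3) g=1 f=9, (1,0) g=3 f=9, (1,4) g=1 f=9, (3,1) g=4 f=7, (3,3) g=4 f=9, (4,2) g=4 f=7]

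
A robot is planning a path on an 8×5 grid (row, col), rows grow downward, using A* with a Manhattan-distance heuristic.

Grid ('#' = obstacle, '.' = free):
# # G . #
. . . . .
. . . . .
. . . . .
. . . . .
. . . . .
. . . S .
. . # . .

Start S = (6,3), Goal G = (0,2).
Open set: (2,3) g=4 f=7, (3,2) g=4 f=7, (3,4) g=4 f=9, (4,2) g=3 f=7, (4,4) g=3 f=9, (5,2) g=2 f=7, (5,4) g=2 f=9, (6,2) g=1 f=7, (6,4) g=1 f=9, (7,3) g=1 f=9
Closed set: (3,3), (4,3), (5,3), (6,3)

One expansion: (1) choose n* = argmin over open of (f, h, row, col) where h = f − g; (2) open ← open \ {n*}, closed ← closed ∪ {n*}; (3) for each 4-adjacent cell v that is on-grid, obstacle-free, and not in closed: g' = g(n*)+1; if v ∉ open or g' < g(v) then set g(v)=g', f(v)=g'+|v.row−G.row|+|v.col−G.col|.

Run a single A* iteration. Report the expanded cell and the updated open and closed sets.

expanded=(2,3); open=[(1,3) g=5 f=7, (2,2) g=5 f=7, (2,4) g=5 f=9, (3,2) g=4 f=7, (3,4) g=4 f=9, (4,2) g=3 f=7, (4,4) g=3 f=9, (5,2) g=2 f=7, (5,4) g=2 f=9, (6,2) g=1 f=7, (6,4) g=1 f=9, (7,3) g=1 f=9]; closed=[(2,3), (3,3), (4,3), (5,3), (6,3)]

step 1: expand (2,3) (f=7, h=3) → closed; open now [(1,3) g=5 f=7, (2,2) g=5 f=7, (2,4) g=5 f=9, (3,2) g=4 f=7, (3,4) g=4 f=9, (4,2) g=3 f=7, (4,4) g=3 f=9, (5,2) g=2 f=7, (5,4) g=2 f=9, (6,2) g=1 f=7, (6,4) g=1 f=9, (7,3) g=1 f=9]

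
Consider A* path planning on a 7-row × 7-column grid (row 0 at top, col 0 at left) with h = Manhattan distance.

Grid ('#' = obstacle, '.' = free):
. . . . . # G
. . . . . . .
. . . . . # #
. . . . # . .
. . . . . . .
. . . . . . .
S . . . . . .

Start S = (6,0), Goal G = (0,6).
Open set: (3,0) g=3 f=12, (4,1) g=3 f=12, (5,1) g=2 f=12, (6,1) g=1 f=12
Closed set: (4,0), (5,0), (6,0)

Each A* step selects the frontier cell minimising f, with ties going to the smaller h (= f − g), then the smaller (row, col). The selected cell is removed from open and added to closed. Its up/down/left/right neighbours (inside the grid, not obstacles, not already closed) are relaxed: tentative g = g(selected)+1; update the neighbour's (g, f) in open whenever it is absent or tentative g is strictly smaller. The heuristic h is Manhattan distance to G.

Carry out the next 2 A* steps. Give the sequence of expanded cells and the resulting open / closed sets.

order=[(3,0) → (2,0)]; open=[(1,0) g=5 f=12, (2,1) g=5 f=12, (3,1) g=4 f=12, (4,1) g=3 f=12, (5,1) g=2 f=12, (6,1) g=1 f=12]; closed=[(2,0), (3,0), (4,0), (5,0), (6,0)]

step 1: expand (3,0) (f=12, h=9) → closed; open now [(2,0) g=4 f=12, (3,1) g=4 f=12, (4,1) g=3 f=12, (5,1) g=2 f=12, (6,1) g=1 f=12]
step 2: expand (2,0) (f=12, h=8) → closed; open now [(1,0) g=5 f=12, (2,1) g=5 f=12, (3,1) g=4 f=12, (4,1) g=3 f=12, (5,1) g=2 f=12, (6,1) g=1 f=12]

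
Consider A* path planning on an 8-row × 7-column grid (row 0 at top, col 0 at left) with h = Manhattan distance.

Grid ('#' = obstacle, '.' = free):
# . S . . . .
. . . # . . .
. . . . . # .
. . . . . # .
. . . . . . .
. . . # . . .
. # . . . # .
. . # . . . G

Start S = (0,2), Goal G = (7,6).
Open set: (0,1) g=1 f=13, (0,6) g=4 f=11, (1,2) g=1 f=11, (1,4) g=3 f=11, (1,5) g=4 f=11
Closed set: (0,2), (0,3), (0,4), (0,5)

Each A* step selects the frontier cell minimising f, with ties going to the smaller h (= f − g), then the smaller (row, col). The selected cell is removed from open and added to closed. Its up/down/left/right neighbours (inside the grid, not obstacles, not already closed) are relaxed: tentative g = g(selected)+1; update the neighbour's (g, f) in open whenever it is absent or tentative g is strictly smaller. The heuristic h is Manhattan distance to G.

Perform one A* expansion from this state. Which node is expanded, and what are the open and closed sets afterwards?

expanded=(0,6); open=[(0,1) g=1 f=13, (1,2) g=1 f=11, (1,4) g=3 f=11, (1,5) g=4 f=11, (1,6) g=5 f=11]; closed=[(0,2), (0,3), (0,4), (0,5), (0,6)]

step 1: expand (0,6) (f=11, h=7) → closed; open now [(0,1) g=1 f=13, (1,2) g=1 f=11, (1,4) g=3 f=11, (1,5) g=4 f=11, (1,6) g=5 f=11]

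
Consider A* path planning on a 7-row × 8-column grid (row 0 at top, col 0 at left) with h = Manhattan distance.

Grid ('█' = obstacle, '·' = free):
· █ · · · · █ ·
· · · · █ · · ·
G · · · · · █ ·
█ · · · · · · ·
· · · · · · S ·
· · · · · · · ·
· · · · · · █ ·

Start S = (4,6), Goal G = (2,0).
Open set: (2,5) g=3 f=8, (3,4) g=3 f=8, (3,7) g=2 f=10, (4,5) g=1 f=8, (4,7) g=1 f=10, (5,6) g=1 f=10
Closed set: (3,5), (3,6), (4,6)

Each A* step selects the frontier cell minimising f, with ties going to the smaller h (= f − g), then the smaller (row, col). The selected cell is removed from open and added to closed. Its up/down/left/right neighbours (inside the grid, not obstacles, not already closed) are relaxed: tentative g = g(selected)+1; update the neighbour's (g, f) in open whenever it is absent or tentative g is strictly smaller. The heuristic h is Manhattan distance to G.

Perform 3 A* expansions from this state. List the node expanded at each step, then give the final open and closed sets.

step 1: expand (2,5) (f=8, h=5) → closed; open now [(1,5) g=4 f=10, (2,4) g=4 f=8, (3,4) g=3 f=8, (3,7) g=2 f=10, (4,5) g=1 f=8, (4,7) g=1 f=10, (5,6) g=1 f=10]
step 2: expand (2,4) (f=8, h=4) → closed; open now [(1,5) g=4 f=10, (2,3) g=5 f=8, (3,4) g=3 f=8, (3,7) g=2 f=10, (4,5) g=1 f=8, (4,7) g=1 f=10, (5,6) g=1 f=10]
step 3: expand (2,3) (f=8, h=3) → closed; open now [(1,3) g=6 f=10, (1,5) g=4 f=10, (2,2) g=6 f=8, (3,3) g=6 f=10, (3,4) g=3 f=8, (3,7) g=2 f=10, (4,5) g=1 f=8, (4,7) g=1 f=10, (5,6) g=1 f=10]

order=[(2,5) → (2,4) → (2,3)]; open=[(1,3) g=6 f=10, (1,5) g=4 f=10, (2,2) g=6 f=8, (3,3) g=6 f=10, (3,4) g=3 f=8, (3,7) g=2 f=10, (4,5) g=1 f=8, (4,7) g=1 f=10, (5,6) g=1 f=10]; closed=[(2,3), (2,4), (2,5), (3,5), (3,6), (4,6)]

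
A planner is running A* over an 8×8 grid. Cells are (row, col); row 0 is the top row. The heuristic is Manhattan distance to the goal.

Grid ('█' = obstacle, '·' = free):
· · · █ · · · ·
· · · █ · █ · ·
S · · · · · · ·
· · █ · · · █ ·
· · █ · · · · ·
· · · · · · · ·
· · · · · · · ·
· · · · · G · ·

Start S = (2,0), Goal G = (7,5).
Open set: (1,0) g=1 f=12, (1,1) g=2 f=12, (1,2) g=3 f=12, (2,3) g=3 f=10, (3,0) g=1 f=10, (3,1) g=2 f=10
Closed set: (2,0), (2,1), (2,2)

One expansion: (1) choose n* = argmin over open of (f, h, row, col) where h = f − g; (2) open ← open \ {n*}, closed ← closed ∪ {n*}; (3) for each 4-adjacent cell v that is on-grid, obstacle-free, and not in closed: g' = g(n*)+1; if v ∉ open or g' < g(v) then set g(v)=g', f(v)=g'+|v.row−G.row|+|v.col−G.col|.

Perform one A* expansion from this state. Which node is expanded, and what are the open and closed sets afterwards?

step 1: expand (2,3) (f=10, h=7) → closed; open now [(1,0) g=1 f=12, (1,1) g=2 f=12, (1,2) g=3 f=12, (2,4) g=4 f=10, (3,0) g=1 f=10, (3,1) g=2 f=10, (3,3) g=4 f=10]

expanded=(2,3); open=[(1,0) g=1 f=12, (1,1) g=2 f=12, (1,2) g=3 f=12, (2,4) g=4 f=10, (3,0) g=1 f=10, (3,1) g=2 f=10, (3,3) g=4 f=10]; closed=[(2,0), (2,1), (2,2), (2,3)]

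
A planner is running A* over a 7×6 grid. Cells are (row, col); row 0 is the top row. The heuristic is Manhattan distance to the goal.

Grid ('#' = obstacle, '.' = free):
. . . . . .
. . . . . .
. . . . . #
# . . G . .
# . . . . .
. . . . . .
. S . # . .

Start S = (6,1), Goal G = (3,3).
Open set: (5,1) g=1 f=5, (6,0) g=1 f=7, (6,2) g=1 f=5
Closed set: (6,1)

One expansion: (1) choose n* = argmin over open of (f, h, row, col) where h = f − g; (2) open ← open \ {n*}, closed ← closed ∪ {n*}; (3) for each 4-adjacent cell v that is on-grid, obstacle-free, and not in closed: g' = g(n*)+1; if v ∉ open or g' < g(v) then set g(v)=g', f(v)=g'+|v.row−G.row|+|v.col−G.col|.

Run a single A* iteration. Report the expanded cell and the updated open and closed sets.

step 1: expand (5,1) (f=5, h=4) → closed; open now [(4,1) g=2 f=5, (5,0) g=2 f=7, (5,2) g=2 f=5, (6,0) g=1 f=7, (6,2) g=1 f=5]

expanded=(5,1); open=[(4,1) g=2 f=5, (5,0) g=2 f=7, (5,2) g=2 f=5, (6,0) g=1 f=7, (6,2) g=1 f=5]; closed=[(5,1), (6,1)]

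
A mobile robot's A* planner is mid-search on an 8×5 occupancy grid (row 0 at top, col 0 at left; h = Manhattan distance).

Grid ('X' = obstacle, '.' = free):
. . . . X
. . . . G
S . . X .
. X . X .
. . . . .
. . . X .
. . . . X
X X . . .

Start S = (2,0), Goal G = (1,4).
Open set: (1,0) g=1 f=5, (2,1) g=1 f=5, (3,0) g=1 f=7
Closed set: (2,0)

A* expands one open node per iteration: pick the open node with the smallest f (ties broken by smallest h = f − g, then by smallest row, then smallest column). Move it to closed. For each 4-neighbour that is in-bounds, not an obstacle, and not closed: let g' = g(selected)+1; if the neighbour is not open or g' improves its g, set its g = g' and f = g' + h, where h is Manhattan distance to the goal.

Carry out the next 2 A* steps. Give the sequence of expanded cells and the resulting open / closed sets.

step 1: expand (1,0) (f=5, h=4) → closed; open now [(0,0) g=2 f=7, (1,1) g=2 f=5, (2,1) g=1 f=5, (3,0) g=1 f=7]
step 2: expand (1,1) (f=5, h=3) → closed; open now [(0,0) g=2 f=7, (0,1) g=3 f=7, (1,2) g=3 f=5, (2,1) g=1 f=5, (3,0) g=1 f=7]

order=[(1,0) → (1,1)]; open=[(0,0) g=2 f=7, (0,1) g=3 f=7, (1,2) g=3 f=5, (2,1) g=1 f=5, (3,0) g=1 f=7]; closed=[(1,0), (1,1), (2,0)]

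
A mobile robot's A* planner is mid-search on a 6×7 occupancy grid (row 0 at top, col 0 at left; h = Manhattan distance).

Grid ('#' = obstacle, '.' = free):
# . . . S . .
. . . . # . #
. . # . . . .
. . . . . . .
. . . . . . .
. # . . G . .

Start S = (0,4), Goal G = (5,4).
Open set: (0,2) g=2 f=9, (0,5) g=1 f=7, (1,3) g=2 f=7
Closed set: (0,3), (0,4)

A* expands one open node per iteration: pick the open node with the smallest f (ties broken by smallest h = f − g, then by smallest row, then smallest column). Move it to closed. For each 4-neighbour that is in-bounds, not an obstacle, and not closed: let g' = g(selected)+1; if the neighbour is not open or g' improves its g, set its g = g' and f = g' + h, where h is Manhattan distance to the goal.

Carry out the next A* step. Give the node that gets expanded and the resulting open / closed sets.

expanded=(1,3); open=[(0,2) g=2 f=9, (0,5) g=1 f=7, (1,2) g=3 f=9, (2,3) g=3 f=7]; closed=[(0,3), (0,4), (1,3)]

step 1: expand (1,3) (f=7, h=5) → closed; open now [(0,2) g=2 f=9, (0,5) g=1 f=7, (1,2) g=3 f=9, (2,3) g=3 f=7]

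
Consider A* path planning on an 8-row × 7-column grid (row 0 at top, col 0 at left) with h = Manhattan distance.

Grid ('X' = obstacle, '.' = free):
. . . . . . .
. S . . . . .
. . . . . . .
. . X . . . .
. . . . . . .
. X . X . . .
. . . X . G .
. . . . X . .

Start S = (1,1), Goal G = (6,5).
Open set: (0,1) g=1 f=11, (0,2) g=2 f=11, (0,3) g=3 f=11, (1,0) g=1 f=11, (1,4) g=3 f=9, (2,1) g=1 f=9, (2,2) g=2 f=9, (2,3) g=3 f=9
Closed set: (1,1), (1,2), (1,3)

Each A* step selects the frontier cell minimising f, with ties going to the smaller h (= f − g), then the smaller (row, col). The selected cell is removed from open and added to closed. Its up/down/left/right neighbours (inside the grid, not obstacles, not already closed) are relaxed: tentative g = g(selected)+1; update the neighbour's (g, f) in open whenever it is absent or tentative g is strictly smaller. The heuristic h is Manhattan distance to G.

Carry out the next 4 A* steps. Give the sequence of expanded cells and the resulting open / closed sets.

step 1: expand (1,4) (f=9, h=6) → closed; open now [(0,1) g=1 f=11, (0,2) g=2 f=11, (0,3) g=3 f=11, (0,4) g=4 f=11, (1,0) g=1 f=11, (1,5) g=4 f=9, (2,1) g=1 f=9, (2,2) g=2 f=9, (2,3) g=3 f=9, (2,4) g=4 f=9]
step 2: expand (1,5) (f=9, h=5) → closed; open now [(0,1) g=1 f=11, (0,2) g=2 f=11, (0,3) g=3 f=11, (0,4) g=4 f=11, (0,5) g=5 f=11, (1,0) g=1 f=11, (1,6) g=5 f=11, (2,1) g=1 f=9, (2,2) g=2 f=9, (2,3) g=3 f=9, (2,4) g=4 f=9, (2,5) g=5 f=9]
step 3: expand (2,5) (f=9, h=4) → closed; open now [(0,1) g=1 f=11, (0,2) g=2 f=11, (0,3) g=3 f=11, (0,4) g=4 f=11, (0,5) g=5 f=11, (1,0) g=1 f=11, (1,6) g=5 f=11, (2,1) g=1 f=9, (2,2) g=2 f=9, (2,3) g=3 f=9, (2,4) g=4 f=9, (2,6) g=6 f=11, (3,5) g=6 f=9]
step 4: expand (3,5) (f=9, h=3) → closed; open now [(0,1) g=1 f=11, (0,2) g=2 f=11, (0,3) g=3 f=11, (0,4) g=4 f=11, (0,5) g=5 f=11, (1,0) g=1 f=11, (1,6) g=5 f=11, (2,1) g=1 f=9, (2,2) g=2 f=9, (2,3) g=3 f=9, (2,4) g=4 f=9, (2,6) g=6 f=11, (3,4) g=7 f=11, (3,6) g=7 f=11, (4,5) g=7 f=9]

order=[(1,4) → (1,5) → (2,5) → (3,5)]; open=[(0,1) g=1 f=11, (0,2) g=2 f=11, (0,3) g=3 f=11, (0,4) g=4 f=11, (0,5) g=5 f=11, (1,0) g=1 f=11, (1,6) g=5 f=11, (2,1) g=1 f=9, (2,2) g=2 f=9, (2,3) g=3 f=9, (2,4) g=4 f=9, (2,6) g=6 f=11, (3,4) g=7 f=11, (3,6) g=7 f=11, (4,5) g=7 f=9]; closed=[(1,1), (1,2), (1,3), (1,4), (1,5), (2,5), (3,5)]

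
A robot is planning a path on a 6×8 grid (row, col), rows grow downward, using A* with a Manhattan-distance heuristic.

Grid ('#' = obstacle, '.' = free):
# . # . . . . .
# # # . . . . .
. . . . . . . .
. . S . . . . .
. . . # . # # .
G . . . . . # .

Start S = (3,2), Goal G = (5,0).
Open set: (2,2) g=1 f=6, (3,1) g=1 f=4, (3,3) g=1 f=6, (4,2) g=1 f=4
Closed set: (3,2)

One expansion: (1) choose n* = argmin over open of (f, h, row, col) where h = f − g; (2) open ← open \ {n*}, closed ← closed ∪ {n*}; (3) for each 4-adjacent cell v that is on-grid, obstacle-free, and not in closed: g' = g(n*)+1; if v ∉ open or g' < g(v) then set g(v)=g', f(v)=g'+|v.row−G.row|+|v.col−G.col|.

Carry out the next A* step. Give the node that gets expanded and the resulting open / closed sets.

expanded=(3,1); open=[(2,1) g=2 f=6, (2,2) g=1 f=6, (3,0) g=2 f=4, (3,3) g=1 f=6, (4,1) g=2 f=4, (4,2) g=1 f=4]; closed=[(3,1), (3,2)]

step 1: expand (3,1) (f=4, h=3) → closed; open now [(2,1) g=2 f=6, (2,2) g=1 f=6, (3,0) g=2 f=4, (3,3) g=1 f=6, (4,1) g=2 f=4, (4,2) g=1 f=4]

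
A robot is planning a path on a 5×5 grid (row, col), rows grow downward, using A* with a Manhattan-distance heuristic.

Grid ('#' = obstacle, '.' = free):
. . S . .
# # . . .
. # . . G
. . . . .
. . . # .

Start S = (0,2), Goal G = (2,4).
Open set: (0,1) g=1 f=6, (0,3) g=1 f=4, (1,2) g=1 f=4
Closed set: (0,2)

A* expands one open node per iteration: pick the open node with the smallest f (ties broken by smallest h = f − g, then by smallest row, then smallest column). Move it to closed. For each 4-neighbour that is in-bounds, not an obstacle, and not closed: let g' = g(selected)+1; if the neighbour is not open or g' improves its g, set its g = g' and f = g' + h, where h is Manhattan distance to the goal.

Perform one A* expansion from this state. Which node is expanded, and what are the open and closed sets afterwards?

step 1: expand (0,3) (f=4, h=3) → closed; open now [(0,1) g=1 f=6, (0,4) g=2 f=4, (1,2) g=1 f=4, (1,3) g=2 f=4]

expanded=(0,3); open=[(0,1) g=1 f=6, (0,4) g=2 f=4, (1,2) g=1 f=4, (1,3) g=2 f=4]; closed=[(0,2), (0,3)]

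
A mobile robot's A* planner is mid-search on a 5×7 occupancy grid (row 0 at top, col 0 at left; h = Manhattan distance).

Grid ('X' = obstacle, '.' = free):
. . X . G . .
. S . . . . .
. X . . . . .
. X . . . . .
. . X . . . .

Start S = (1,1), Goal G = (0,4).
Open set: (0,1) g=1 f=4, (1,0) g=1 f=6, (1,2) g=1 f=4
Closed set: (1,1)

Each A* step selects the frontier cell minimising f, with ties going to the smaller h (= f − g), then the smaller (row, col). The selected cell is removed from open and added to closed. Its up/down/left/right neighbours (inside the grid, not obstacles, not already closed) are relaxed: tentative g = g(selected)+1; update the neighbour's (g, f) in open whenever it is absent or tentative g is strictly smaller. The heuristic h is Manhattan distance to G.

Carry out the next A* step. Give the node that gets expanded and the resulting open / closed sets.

expanded=(0,1); open=[(0,0) g=2 f=6, (1,0) g=1 f=6, (1,2) g=1 f=4]; closed=[(0,1), (1,1)]

step 1: expand (0,1) (f=4, h=3) → closed; open now [(0,0) g=2 f=6, (1,0) g=1 f=6, (1,2) g=1 f=4]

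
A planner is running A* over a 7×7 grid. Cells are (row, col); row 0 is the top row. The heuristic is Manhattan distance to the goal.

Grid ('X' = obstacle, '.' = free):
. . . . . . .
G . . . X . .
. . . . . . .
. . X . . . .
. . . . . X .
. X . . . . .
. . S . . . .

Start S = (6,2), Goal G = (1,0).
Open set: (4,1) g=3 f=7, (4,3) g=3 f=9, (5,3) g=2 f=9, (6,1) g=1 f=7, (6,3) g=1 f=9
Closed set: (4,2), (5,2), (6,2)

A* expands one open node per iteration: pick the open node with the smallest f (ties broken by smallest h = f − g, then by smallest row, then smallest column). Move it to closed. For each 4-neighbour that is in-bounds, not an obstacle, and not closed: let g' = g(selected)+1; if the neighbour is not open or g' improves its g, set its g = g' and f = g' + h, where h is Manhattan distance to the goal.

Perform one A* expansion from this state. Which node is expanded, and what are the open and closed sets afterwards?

step 1: expand (4,1) (f=7, h=4) → closed; open now [(3,1) g=4 f=7, (4,0) g=4 f=7, (4,3) g=3 f=9, (5,3) g=2 f=9, (6,1) g=1 f=7, (6,3) g=1 f=9]

expanded=(4,1); open=[(3,1) g=4 f=7, (4,0) g=4 f=7, (4,3) g=3 f=9, (5,3) g=2 f=9, (6,1) g=1 f=7, (6,3) g=1 f=9]; closed=[(4,1), (4,2), (5,2), (6,2)]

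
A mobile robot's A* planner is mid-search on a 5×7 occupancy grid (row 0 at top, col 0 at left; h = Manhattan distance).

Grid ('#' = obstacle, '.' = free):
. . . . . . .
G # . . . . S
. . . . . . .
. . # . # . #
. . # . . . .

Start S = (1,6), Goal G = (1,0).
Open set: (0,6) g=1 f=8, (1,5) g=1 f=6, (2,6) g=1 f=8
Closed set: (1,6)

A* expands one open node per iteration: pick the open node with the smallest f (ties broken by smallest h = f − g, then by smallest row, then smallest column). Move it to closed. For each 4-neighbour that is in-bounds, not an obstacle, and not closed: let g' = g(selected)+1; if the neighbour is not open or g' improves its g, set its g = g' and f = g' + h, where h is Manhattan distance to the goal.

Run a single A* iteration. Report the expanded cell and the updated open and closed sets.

step 1: expand (1,5) (f=6, h=5) → closed; open now [(0,5) g=2 f=8, (0,6) g=1 f=8, (1,4) g=2 f=6, (2,5) g=2 f=8, (2,6) g=1 f=8]

expanded=(1,5); open=[(0,5) g=2 f=8, (0,6) g=1 f=8, (1,4) g=2 f=6, (2,5) g=2 f=8, (2,6) g=1 f=8]; closed=[(1,5), (1,6)]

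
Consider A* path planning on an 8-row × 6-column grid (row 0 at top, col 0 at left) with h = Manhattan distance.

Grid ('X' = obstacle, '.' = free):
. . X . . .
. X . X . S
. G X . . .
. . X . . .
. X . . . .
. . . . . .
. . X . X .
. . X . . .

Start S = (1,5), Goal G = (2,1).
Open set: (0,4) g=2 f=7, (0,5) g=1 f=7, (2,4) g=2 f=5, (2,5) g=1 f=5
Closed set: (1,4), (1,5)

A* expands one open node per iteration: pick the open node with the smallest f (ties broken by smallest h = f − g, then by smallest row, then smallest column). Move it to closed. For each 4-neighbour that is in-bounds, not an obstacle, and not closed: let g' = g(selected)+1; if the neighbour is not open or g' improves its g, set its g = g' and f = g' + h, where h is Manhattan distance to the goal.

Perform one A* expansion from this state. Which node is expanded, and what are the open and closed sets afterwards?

step 1: expand (2,4) (f=5, h=3) → closed; open now [(0,4) g=2 f=7, (0,5) g=1 f=7, (2,3) g=3 f=5, (2,5) g=1 f=5, (3,4) g=3 f=7]

expanded=(2,4); open=[(0,4) g=2 f=7, (0,5) g=1 f=7, (2,3) g=3 f=5, (2,5) g=1 f=5, (3,4) g=3 f=7]; closed=[(1,4), (1,5), (2,4)]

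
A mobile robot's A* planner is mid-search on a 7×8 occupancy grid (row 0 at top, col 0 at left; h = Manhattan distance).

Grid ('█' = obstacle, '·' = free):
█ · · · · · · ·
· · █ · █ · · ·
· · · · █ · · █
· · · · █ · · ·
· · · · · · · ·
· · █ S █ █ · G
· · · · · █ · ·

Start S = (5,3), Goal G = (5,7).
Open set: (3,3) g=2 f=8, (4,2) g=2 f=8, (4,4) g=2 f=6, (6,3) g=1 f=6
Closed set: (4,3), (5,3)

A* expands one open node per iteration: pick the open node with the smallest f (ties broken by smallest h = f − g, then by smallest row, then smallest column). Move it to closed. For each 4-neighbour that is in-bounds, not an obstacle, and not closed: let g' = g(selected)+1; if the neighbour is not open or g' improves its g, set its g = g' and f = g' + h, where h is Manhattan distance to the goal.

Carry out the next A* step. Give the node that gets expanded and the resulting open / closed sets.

expanded=(4,4); open=[(3,3) g=2 f=8, (4,2) g=2 f=8, (4,5) g=3 f=6, (6,3) g=1 f=6]; closed=[(4,3), (4,4), (5,3)]

step 1: expand (4,4) (f=6, h=4) → closed; open now [(3,3) g=2 f=8, (4,2) g=2 f=8, (4,5) g=3 f=6, (6,3) g=1 f=6]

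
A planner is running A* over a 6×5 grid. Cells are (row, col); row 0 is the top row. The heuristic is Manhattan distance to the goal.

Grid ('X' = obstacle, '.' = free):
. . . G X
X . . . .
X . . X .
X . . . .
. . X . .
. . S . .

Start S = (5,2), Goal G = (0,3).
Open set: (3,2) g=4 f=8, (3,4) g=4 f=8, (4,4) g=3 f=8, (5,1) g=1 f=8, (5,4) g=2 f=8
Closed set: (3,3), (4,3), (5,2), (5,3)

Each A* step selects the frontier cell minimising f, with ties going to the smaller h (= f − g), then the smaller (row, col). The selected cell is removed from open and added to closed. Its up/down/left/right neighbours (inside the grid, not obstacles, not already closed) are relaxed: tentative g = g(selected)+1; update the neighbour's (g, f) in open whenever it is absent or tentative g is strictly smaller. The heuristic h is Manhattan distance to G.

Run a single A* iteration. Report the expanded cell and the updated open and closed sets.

step 1: expand (3,2) (f=8, h=4) → closed; open now [(2,2) g=5 f=8, (3,1) g=5 f=10, (3,4) g=4 f=8, (4,4) g=3 f=8, (5,1) g=1 f=8, (5,4) g=2 f=8]

expanded=(3,2); open=[(2,2) g=5 f=8, (3,1) g=5 f=10, (3,4) g=4 f=8, (4,4) g=3 f=8, (5,1) g=1 f=8, (5,4) g=2 f=8]; closed=[(3,2), (3,3), (4,3), (5,2), (5,3)]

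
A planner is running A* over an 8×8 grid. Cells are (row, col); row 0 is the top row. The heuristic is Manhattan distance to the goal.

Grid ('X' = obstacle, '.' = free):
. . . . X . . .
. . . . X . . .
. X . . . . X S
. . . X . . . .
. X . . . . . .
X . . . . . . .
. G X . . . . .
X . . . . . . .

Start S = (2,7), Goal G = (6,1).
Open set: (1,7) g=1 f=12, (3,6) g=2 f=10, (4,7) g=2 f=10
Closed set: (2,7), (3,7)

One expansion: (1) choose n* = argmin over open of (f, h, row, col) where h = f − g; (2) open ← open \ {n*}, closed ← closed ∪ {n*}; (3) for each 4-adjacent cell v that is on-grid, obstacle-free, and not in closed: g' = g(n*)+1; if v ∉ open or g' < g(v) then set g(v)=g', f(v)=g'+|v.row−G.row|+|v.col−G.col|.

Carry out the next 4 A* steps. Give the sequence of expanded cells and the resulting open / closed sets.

step 1: expand (3,6) (f=10, h=8) → closed; open now [(1,7) g=1 f=12, (3,5) g=3 f=10, (4,6) g=3 f=10, (4,7) g=2 f=10]
step 2: expand (3,5) (f=10, h=7) → closed; open now [(1,7) g=1 f=12, (2,5) g=4 f=12, (3,4) g=4 f=10, (4,5) g=4 f=10, (4,6) g=3 f=10, (4,7) g=2 f=10]
step 3: expand (3,4) (f=10, h=6) → closed; open now [(1,7) g=1 f=12, (2,4) g=5 f=12, (2,5) g=4 f=12, (4,4) g=5 f=10, (4,5) g=4 f=10, (4,6) g=3 f=10, (4,7) g=2 f=10]
step 4: expand (4,4) (f=10, h=5) → closed; open now [(1,7) g=1 f=12, (2,4) g=5 f=12, (2,5) g=4 f=12, (4,3) g=6 f=10, (4,5) g=4 f=10, (4,6) g=3 f=10, (4,7) g=2 f=10, (5,4) g=6 f=10]

order=[(3,6) → (3,5) → (3,4) → (4,4)]; open=[(1,7) g=1 f=12, (2,4) g=5 f=12, (2,5) g=4 f=12, (4,3) g=6 f=10, (4,5) g=4 f=10, (4,6) g=3 f=10, (4,7) g=2 f=10, (5,4) g=6 f=10]; closed=[(2,7), (3,4), (3,5), (3,6), (3,7), (4,4)]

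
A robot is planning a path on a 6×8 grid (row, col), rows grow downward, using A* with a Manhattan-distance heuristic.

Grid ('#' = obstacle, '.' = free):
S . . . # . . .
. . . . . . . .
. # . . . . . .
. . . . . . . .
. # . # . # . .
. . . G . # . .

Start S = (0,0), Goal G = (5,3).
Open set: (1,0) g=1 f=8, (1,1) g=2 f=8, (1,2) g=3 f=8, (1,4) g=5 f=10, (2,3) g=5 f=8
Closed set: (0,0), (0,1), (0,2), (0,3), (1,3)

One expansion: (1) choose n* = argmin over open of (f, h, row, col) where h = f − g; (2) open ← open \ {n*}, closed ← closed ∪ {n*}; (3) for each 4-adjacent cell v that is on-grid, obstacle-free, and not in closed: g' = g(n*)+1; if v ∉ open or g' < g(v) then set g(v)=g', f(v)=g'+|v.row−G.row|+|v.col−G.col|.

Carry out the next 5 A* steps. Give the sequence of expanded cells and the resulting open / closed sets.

step 1: expand (2,3) (f=8, h=3) → closed; open now [(1,0) g=1 f=8, (1,1) g=2 f=8, (1,2) g=3 f=8, (1,4) g=5 f=10, (2,2) g=6 f=10, (2,4) g=6 f=10, (3,3) g=6 f=8]
step 2: expand (3,3) (f=8, h=2) → closed; open now [(1,0) g=1 f=8, (1,1) g=2 f=8, (1,2) g=3 f=8, (1,4) g=5 f=10, (2,2) g=6 f=10, (2,4) g=6 f=10, (3,2) g=7 f=10, (3,4) g=7 f=10]
step 3: expand (1,2) (f=8, h=5) → closed; open now [(1,0) g=1 f=8, (1,1) g=2 f=8, (1,4) g=5 f=10, (2,2) g=4 f=8, (2,4) g=6 f=10, (3,2) g=7 f=10, (3,4) g=7 f=10]
step 4: expand (2,2) (f=8, h=4) → closed; open now [(1,0) g=1 f=8, (1,1) g=2 f=8, (1,4) g=5 f=10, (2,4) g=6 f=10, (3,2) g=5 f=8, (3,4) g=7 f=10]
step 5: expand (3,2) (f=8, h=3) → closed; open now [(1,0) g=1 f=8, (1,1) g=2 f=8, (1,4) g=5 f=10, (2,4) g=6 f=10, (3,1) g=6 f=10, (3,4) g=7 f=10, (4,2) g=6 f=8]

order=[(2,3) → (3,3) → (1,2) → (2,2) → (3,2)]; open=[(1,0) g=1 f=8, (1,1) g=2 f=8, (1,4) g=5 f=10, (2,4) g=6 f=10, (3,1) g=6 f=10, (3,4) g=7 f=10, (4,2) g=6 f=8]; closed=[(0,0), (0,1), (0,2), (0,3), (1,2), (1,3), (2,2), (2,3), (3,2), (3,3)]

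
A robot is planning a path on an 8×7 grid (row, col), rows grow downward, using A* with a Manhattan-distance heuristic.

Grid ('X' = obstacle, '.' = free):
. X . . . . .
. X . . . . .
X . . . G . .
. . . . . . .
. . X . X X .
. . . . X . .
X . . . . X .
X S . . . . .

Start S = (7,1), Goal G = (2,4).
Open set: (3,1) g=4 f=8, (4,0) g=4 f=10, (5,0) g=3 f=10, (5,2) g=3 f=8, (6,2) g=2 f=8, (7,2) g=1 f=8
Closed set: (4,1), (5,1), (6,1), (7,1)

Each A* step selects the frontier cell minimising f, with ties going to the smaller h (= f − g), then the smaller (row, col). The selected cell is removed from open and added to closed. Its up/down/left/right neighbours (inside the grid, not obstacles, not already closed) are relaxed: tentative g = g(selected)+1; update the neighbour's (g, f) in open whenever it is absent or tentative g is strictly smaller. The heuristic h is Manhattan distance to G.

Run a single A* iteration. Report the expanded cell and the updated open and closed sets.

expanded=(3,1); open=[(2,1) g=5 f=8, (3,0) g=5 f=10, (3,2) g=5 f=8, (4,0) g=4 f=10, (5,0) g=3 f=10, (5,2) g=3 f=8, (6,2) g=2 f=8, (7,2) g=1 f=8]; closed=[(3,1), (4,1), (5,1), (6,1), (7,1)]

step 1: expand (3,1) (f=8, h=4) → closed; open now [(2,1) g=5 f=8, (3,0) g=5 f=10, (3,2) g=5 f=8, (4,0) g=4 f=10, (5,0) g=3 f=10, (5,2) g=3 f=8, (6,2) g=2 f=8, (7,2) g=1 f=8]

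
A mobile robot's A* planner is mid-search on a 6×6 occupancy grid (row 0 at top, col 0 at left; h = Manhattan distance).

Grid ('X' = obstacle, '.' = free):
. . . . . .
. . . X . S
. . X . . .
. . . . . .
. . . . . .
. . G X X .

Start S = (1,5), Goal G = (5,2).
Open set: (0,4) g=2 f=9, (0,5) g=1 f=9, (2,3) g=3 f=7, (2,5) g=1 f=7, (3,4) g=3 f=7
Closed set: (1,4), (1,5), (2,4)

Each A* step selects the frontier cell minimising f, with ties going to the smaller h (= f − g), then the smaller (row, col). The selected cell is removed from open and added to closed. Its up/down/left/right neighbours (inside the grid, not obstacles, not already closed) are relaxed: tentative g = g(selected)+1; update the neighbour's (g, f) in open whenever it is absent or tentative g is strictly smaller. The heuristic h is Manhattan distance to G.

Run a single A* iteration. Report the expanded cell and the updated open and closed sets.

expanded=(2,3); open=[(0,4) g=2 f=9, (0,5) g=1 f=9, (2,5) g=1 f=7, (3,3) g=4 f=7, (3,4) g=3 f=7]; closed=[(1,4), (1,5), (2,3), (2,4)]

step 1: expand (2,3) (f=7, h=4) → closed; open now [(0,4) g=2 f=9, (0,5) g=1 f=9, (2,5) g=1 f=7, (3,3) g=4 f=7, (3,4) g=3 f=7]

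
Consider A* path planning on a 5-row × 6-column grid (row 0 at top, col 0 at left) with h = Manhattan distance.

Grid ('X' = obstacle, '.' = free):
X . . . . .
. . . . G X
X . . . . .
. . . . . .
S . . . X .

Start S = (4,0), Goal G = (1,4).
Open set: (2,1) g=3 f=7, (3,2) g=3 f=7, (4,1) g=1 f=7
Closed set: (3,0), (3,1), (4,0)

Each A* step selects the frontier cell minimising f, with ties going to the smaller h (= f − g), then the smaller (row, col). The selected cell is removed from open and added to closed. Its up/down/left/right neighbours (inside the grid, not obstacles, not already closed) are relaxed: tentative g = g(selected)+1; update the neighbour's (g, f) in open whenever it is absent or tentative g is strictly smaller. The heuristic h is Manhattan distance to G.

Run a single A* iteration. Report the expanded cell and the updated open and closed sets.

expanded=(2,1); open=[(1,1) g=4 f=7, (2,2) g=4 f=7, (3,2) g=3 f=7, (4,1) g=1 f=7]; closed=[(2,1), (3,0), (3,1), (4,0)]

step 1: expand (2,1) (f=7, h=4) → closed; open now [(1,1) g=4 f=7, (2,2) g=4 f=7, (3,2) g=3 f=7, (4,1) g=1 f=7]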